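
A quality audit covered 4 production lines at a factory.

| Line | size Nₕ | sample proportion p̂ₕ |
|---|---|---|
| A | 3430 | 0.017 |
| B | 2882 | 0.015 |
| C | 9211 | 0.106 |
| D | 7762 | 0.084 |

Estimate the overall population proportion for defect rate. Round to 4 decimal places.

N = 3430 + 2882 + 9211 + 7762 = 23285.
Overall proportion = Σ (Nₕ/N)·p̂ₕ.
Σ Nₕp̂ₕ = 58.31 + 43.23 + 976.366 + 652.008 = 1729.914.
1729.914 / 23285 = 0.074293... → 0.0743.

0.0743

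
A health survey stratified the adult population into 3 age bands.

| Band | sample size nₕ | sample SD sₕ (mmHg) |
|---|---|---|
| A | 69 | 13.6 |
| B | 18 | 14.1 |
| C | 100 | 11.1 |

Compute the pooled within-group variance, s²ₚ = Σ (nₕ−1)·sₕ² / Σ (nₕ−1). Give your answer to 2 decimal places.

Degrees of freedom: 68 + 17 + 99 = 184.
Σ(nₕ−1)sₕ² = 68·184.96 + 17·198.81 + 99·123.21 = 28154.84.
s²ₚ = 28154.84 / 184 = 153.0154... → 153.02.

153.02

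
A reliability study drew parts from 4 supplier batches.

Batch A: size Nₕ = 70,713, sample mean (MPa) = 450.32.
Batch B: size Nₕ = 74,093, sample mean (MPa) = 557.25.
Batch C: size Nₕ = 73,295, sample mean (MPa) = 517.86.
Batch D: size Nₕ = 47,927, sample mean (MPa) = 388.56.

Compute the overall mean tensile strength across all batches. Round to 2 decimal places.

487.58

N = 266028; weights Wₕ = Nₕ/N = (0.2658, 0.2785, 0.2755, 0.1802).
x̄_st = Σ Wₕ·x̄ₕ = 0.2658·450.32 + 0.2785·557.25 + 0.2755·517.86 + 0.1802·388.56 ≈ 487.5835...
→ 487.58.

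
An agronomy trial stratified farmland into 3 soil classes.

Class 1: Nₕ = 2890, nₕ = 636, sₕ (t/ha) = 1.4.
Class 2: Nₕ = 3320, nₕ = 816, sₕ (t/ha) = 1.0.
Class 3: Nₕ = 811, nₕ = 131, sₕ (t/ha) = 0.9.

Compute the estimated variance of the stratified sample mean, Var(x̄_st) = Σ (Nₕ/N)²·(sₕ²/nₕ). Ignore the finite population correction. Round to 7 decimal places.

0.0008787

N = 7021. Term for each stratum: Wₕ²sₕ²/nₕ.
Var(x̄_st) = 0.0005221517 + 0.0002740237 + 0.0000825007 = 0.0008786760 → 0.0008787.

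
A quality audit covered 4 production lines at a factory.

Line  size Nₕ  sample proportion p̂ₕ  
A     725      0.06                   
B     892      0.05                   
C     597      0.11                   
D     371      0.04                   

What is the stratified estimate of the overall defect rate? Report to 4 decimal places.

0.0652

Wₕ = Nₕ/N with N = 2585: 0.2805, 0.3451, 0.2309, 0.1435.
p̂_st = 0.2805·0.06 + 0.3451·0.05 + 0.2309·0.11 + 0.1435·0.04 ≈ 0.065226... → 0.0652.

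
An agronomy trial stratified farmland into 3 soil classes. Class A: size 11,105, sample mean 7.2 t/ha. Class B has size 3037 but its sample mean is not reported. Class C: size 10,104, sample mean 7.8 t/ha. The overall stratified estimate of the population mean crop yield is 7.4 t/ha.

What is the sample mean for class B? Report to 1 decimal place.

6.8

N = 11105 + 3037 + 10104 = 24246.
Overall total = μ·N = 7.4·24246 = 179420.4.
Subtract the known strata: 11105·7.2 + 10104·7.8 = 158767.2.
Remaining total for class B: 179420.4 − 158767.2 = 20653.2.
Divide by its size: 20653.2 / 3037 = 6.801... → 6.8.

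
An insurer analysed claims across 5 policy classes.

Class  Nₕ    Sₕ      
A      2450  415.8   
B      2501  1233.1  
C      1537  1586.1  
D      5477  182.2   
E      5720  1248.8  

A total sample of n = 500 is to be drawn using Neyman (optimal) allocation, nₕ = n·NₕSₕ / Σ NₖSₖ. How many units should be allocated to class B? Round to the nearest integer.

A: NₕSₕ = 2450·415.8 = 1018710
B: NₕSₕ = 2501·1233.1 = 3083983.1
C: NₕSₕ = 1537·1586.1 = 2437835.7
D: NₕSₕ = 5477·182.2 = 997909.4
E: NₕSₕ = 5720·1248.8 = 7143136
Σ NₕSₕ = 14681574.2.
n_B = 500·3083983.1/14681574.2 = 105.029... → 105.

105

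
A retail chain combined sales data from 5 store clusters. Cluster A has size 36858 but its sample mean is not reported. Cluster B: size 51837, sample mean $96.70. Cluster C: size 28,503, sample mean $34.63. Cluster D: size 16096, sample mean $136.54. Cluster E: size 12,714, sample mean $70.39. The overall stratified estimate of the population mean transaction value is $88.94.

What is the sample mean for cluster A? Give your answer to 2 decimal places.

N = 36858 + 51837 + 28503 + 16096 + 12714 = 146008.
Overall total = μ·N = 88.94·146008 = 12985951.52.
Subtract the known strata: 51837·96.70 + 28503·34.63 + 16096·136.54 + 12714·70.39 = 9092383.09.
Remaining total for cluster A: 12985951.52 − 9092383.09 = 3893568.43.
Divide by its size: 3893568.43 / 36858 = 105.6370... → 105.64.

105.64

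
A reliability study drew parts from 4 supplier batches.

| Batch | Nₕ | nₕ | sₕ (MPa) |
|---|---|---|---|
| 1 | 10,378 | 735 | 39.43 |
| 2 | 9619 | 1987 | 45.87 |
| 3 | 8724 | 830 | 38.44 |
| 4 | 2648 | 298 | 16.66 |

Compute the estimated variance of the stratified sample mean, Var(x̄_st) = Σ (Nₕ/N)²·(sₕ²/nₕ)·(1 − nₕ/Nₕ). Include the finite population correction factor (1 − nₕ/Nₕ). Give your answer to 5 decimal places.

0.42461

N = 31369. Term for each stratum: Wₕ²sₕ²/nₕ·(1−nₕ/Nₕ).
Var(x̄_st) = 0.21512491 + 0.07899990 + 0.12459485 + 0.00589004 = 0.42460970 → 0.42461.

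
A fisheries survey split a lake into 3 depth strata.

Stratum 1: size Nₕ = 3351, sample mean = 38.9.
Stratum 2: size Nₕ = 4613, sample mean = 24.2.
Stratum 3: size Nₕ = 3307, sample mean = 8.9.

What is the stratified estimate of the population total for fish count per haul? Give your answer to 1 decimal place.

271420.8

Population total = Σ Nₕ·x̄ₕ (each stratum's size times its mean).
3351·38.9 + 4613·24.2 + 3307·8.9 = 130353.9 + 111634.6 + 29432.3 = 271420.8.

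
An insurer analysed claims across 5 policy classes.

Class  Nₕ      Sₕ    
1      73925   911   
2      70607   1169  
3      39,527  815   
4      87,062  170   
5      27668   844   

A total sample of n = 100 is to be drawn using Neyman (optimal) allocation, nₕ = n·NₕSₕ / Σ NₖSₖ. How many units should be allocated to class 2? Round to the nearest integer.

1: NₕSₕ = 73925·911 = 67345675
2: NₕSₕ = 70607·1169 = 82539583
3: NₕSₕ = 39527·815 = 32214505
4: NₕSₕ = 87062·170 = 14800540
5: NₕSₕ = 27668·844 = 23351792
Σ NₕSₕ = 220252095.
n_2 = 100·82539583/220252095 = 37.475... → 37.

37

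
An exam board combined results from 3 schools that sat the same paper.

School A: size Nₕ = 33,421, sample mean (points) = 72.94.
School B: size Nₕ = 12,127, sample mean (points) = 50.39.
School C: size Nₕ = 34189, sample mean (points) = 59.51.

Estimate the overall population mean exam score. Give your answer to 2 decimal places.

x̄_st = (Σ Nₕx̄ₕ) / (Σ Nₕ) = (33421·72.94 + 12127·50.39 + 34189·59.51) / 79737
= 5083394.66 / 79737 = 63.7520... → 63.75.

63.75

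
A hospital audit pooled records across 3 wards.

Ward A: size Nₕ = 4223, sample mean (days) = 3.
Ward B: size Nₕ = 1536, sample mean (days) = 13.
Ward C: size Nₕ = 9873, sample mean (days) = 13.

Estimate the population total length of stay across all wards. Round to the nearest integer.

A: 4223·3 = 12669
B: 1536·13 = 19968
C: 9873·13 = 128349
τ̂ = Σ Nₕx̄ₕ = 160986.

160986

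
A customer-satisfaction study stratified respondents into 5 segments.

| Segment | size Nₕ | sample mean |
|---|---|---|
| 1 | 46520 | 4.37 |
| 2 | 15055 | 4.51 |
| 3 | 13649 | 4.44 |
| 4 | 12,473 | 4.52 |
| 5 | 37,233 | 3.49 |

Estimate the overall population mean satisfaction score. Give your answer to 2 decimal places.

x̄_st = (Σ Nₕx̄ₕ) / (Σ Nₕ) = (46520·4.37 + 15055·4.51 + 13649·4.44 + 12473·4.52 + 37233·3.49) / 124930
= 518113.14 / 124930 = 4.1472... → 4.15.

4.15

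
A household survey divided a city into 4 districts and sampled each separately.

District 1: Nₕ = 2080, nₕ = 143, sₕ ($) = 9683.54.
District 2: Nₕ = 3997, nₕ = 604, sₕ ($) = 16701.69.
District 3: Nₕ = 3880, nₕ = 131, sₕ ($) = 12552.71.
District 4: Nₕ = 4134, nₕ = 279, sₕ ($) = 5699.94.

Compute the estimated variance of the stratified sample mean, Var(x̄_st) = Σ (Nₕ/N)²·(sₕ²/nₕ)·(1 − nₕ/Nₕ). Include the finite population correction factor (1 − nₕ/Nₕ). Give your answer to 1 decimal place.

142314.9

N = 14091; Wₕ = Nₕ/N.
district 1: (2080/14091)²·9683.54²/143·(1 − 143/2080) = 13305.8183
district 2: (3997/14091)²·16701.69²/604·(1 − 604/3997) = 31544.1098
district 3: (3880/14091)²·12552.71²/131·(1 − 131/3880) = 88118.5276
district 4: (4134/14091)²·5699.94²/279·(1 − 279/4134) = 9346.4694
Sum = 142314.9252 → 142314.9.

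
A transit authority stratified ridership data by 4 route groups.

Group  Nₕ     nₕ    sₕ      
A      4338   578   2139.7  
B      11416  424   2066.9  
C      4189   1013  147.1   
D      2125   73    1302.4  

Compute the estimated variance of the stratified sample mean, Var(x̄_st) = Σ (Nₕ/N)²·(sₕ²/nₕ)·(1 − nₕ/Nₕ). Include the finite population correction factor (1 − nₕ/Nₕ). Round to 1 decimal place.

N = 22068; Wₕ = Nₕ/N.
group A: (4338/22068)²·2139.7²/578·(1 − 578/4338) = 265.2952
group B: (11416/22068)²·2066.9²/424·(1 − 424/11416) = 2596.1980
group C: (4189/22068)²·147.1²/1013·(1 − 1013/4189) = 0.5836
group D: (2125/22068)²·1302.4²/73·(1 − 73/2125) = 208.0541
Sum = 3070.1308 → 3070.1.

3070.1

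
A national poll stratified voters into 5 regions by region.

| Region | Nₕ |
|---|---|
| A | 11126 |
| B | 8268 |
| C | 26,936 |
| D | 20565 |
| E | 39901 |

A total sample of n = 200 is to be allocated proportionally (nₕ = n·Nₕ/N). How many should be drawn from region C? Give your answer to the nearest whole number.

Share of region C = 26936/106796 = 0.25222.
Allocate 200 × 0.25222 = 50.444... → 50.

50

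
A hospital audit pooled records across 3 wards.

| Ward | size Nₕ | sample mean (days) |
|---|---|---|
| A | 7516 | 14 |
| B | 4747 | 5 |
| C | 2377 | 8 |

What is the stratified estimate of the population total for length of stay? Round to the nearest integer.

A: 7516·14 = 105224
B: 4747·5 = 23735
C: 2377·8 = 19016
τ̂ = Σ Nₕx̄ₕ = 147975.

147975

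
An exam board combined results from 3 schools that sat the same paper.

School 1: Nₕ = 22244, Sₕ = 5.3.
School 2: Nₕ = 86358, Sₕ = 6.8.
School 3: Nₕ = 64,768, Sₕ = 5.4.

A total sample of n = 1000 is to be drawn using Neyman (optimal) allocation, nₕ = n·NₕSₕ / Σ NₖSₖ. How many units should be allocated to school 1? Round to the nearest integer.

112

1: NₕSₕ = 22244·5.3 = 117893.2
2: NₕSₕ = 86358·6.8 = 587234.4
3: NₕSₕ = 64768·5.4 = 349747.2
Σ NₕSₕ = 1054874.8.
n_1 = 1000·117893.2/1054874.8 = 111.760... → 112.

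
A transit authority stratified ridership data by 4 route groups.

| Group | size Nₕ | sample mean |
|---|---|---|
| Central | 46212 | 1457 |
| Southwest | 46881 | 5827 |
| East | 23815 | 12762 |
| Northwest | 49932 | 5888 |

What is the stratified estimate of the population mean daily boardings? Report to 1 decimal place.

N = 166840; weights Wₕ = Nₕ/N = (0.2770, 0.2810, 0.1427, 0.2993).
x̄_st = Σ Wₕ·x̄ₕ = 0.2770·1457 + 0.2810·5827 + 0.1427·12762 + 0.2993·5888 ≈ 5624.749...
→ 5624.7.

5624.7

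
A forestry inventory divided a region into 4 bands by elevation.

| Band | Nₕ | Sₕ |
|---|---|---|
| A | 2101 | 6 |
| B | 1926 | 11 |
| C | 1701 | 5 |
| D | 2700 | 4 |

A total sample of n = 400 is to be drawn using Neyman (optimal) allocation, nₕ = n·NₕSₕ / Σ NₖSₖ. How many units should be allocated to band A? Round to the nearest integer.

95

A: NₕSₕ = 2101·6 = 12606
B: NₕSₕ = 1926·11 = 21186
C: NₕSₕ = 1701·5 = 8505
D: NₕSₕ = 2700·4 = 10800
Σ NₕSₕ = 53097.
n_A = 400·12606/53097 = 94.966... → 95.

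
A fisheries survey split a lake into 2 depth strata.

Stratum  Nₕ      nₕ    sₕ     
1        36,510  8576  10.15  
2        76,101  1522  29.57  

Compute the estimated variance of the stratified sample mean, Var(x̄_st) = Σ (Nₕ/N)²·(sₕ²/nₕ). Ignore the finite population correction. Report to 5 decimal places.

0.26363

N = 112611; Wₕ = Nₕ/N.
stratum 1: (36510/112611)²·10.15²/8576 = 0.00126273
stratum 2: (76101/112611)²·29.57²/1522 = 0.26236572
Sum = 0.26362845 → 0.26363.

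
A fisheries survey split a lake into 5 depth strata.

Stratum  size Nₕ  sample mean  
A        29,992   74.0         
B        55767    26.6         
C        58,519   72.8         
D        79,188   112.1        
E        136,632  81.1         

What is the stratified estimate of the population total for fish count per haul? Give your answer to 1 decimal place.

A: 29992·74.0 = 2219408
B: 55767·26.6 = 1483402.2
C: 58519·72.8 = 4260183.2
D: 79188·112.1 = 8876974.8
E: 136632·81.1 = 11080855.2
τ̂ = Σ Nₕx̄ₕ = 27920823.4.

27920823.4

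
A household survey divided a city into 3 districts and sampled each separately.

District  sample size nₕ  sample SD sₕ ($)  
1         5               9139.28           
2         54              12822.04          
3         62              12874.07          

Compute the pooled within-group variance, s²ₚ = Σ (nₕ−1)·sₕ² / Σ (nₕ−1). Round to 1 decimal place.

Degrees of freedom: 4 + 53 + 61 = 118.
Σ(nₕ−1)sₕ² = 4·83526438.9184 + 53·164404709.7616 + 61·165741678.3649 = 19157797753.2973.
s²ₚ = 19157797753.2973 / 118 = 162354218.248... → 162354218.2.

162354218.2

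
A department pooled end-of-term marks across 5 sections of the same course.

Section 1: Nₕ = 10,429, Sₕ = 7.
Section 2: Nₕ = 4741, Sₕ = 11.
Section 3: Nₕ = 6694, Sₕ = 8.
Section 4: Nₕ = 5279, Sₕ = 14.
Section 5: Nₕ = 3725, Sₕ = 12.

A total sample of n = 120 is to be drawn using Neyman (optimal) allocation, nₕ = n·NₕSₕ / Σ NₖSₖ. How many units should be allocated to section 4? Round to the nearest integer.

30

1: NₕSₕ = 10429·7 = 73003
2: NₕSₕ = 4741·11 = 52151
3: NₕSₕ = 6694·8 = 53552
4: NₕSₕ = 5279·14 = 73906
5: NₕSₕ = 3725·12 = 44700
Σ NₕSₕ = 297312.
n_4 = 120·73906/297312 = 29.830... → 30.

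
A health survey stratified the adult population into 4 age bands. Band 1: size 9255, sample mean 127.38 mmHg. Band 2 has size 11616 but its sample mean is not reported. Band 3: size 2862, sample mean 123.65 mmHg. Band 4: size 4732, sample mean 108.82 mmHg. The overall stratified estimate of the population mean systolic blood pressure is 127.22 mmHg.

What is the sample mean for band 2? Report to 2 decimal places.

135.47

Σ Nₕx̄ₕ = N·μ, so 11616·x̄_2 = 28465·127.22 − (9255·127.38 + 2862·123.65 + 4732·108.82).
= 3621317.3 − 2047724.44 = 1573592.86.
x̄_2 = 1573592.86 / 11616 = 135.4677... → 135.47.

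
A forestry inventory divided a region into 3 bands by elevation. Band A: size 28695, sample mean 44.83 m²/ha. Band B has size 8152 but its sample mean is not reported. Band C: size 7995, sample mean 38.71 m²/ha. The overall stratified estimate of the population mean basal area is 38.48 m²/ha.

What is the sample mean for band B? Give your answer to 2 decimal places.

15.90

Σ Nₕx̄ₕ = N·μ, so 8152·x̄_B = 44842·38.48 − (28695·44.83 + 7995·38.71).
= 1725520.16 − 1595883.3 = 129636.86.
x̄_B = 129636.86 / 8152 = 15.9025... → 15.90.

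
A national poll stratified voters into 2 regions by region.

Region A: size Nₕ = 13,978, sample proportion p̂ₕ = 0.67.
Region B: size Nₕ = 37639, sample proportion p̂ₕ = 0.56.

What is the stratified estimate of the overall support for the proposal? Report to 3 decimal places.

0.590

Wₕ = Nₕ/N with N = 51617: 0.2708, 0.7292.
p̂_st = 0.2708·0.67 + 0.7292·0.56 ≈ 0.58979... → 0.590.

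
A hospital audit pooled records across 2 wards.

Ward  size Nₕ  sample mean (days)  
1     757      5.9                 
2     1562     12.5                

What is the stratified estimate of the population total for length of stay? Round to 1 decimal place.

23991.3

Population total = Σ Nₕ·x̄ₕ (each stratum's size times its mean).
757·5.9 + 1562·12.5 = 4466.3 + 19525 = 23991.3.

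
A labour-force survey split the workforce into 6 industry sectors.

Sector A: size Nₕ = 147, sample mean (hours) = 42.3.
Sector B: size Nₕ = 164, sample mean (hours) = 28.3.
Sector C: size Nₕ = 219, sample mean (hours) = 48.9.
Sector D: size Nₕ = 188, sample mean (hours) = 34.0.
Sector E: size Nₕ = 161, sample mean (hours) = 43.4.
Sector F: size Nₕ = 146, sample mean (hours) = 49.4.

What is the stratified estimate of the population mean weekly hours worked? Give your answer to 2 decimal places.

41.13

N = 1025; weights Wₕ = Nₕ/N = (0.1434, 0.1600, 0.2137, 0.1834, 0.1571, 0.1424).
x̄_st = Σ Wₕ·x̄ₕ = 0.1434·42.3 + 0.1600·28.3 + 0.2137·48.9 + 0.1834·34.0 + 0.1571·43.4 + 0.1424·49.4 ≈ 41.1319...
→ 41.13.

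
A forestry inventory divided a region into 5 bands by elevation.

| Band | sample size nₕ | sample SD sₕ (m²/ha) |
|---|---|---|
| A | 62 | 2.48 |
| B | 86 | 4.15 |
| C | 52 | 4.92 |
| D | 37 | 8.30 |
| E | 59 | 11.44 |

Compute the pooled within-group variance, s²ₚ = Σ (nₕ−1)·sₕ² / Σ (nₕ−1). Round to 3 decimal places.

A: (62−1)·2.48² = 61·6.1504 = 375.1744
B: (86−1)·4.15² = 85·17.2225 = 1463.9125
C: (52−1)·4.92² = 51·24.2064 = 1234.5264
D: (37−1)·8.30² = 36·68.89 = 2480.04
E: (59−1)·11.44² = 58·130.8736 = 7590.6688
Numerator = 13144.3221; denominator = Σ(nₕ−1) = 291.
s²ₚ = 13144.3221/291 = 45.16949... → 45.169.

45.169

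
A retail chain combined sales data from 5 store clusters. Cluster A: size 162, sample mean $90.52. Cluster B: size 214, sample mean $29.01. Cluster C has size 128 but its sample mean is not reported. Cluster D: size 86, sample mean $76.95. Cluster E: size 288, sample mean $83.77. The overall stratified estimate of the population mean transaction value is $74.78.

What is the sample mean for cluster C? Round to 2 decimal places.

109.70

Σ Nₕx̄ₕ = N·μ, so 128·x̄_C = 878·74.78 − (162·90.52 + 214·29.01 + 86·76.95 + 288·83.77).
= 65656.84 − 51615.84 = 14041.
x̄_C = 14041 / 128 = 109.6953... → 109.70.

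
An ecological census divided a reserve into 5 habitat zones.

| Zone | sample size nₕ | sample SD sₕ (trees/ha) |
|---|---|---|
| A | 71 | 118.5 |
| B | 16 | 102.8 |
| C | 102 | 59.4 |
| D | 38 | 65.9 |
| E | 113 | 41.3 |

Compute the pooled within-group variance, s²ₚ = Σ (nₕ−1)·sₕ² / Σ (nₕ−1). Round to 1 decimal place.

5521.1

Degrees of freedom: 70 + 15 + 101 + 37 + 112 = 335.
Σ(nₕ−1)sₕ² = 70·14042.25 + 15·10567.84 + 101·3528.36 + 37·4342.81 + 112·1705.69 = 1849560.71.
s²ₚ = 1849560.71 / 335 = 5521.077... → 5521.1.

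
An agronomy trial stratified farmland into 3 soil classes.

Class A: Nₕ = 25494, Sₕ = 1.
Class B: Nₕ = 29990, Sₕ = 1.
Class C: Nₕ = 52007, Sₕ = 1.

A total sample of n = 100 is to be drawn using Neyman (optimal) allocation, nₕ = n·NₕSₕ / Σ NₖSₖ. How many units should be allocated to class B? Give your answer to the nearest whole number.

28

A: NₕSₕ = 25494·1 = 25494
B: NₕSₕ = 29990·1 = 29990
C: NₕSₕ = 52007·1 = 52007
Σ NₕSₕ = 107491.
n_B = 100·29990/107491 = 27.900... → 28.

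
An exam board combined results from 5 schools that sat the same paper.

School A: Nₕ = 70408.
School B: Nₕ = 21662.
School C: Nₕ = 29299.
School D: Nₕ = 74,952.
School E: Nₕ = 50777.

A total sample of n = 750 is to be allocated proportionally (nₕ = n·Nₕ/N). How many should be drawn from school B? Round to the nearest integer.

N = 70408 + 21662 + 29299 + 74952 + 50777 = 247098.
n_B = 750·21662/247098 = 65.749... → 66.

66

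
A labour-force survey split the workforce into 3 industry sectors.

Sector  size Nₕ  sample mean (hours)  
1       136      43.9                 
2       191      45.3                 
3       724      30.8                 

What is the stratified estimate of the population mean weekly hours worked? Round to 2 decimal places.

x̄_st = (Σ Nₕx̄ₕ) / (Σ Nₕ) = (136·43.9 + 191·45.3 + 724·30.8) / 1051
= 36921.9 / 1051 = 35.1303... → 35.13.

35.13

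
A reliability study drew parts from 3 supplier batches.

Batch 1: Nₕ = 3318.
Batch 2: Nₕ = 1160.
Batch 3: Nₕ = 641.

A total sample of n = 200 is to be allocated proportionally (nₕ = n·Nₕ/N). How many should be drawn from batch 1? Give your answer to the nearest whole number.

Share of batch 1 = 3318/5119 = 0.64817.
Allocate 200 × 0.64817 = 129.635... → 130.

130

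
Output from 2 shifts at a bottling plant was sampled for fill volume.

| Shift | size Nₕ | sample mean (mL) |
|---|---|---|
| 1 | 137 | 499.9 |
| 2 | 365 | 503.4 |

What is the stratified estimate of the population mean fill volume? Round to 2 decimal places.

N = 502; weights Wₕ = Nₕ/N = (0.2729, 0.7271).
x̄_st = Σ Wₕ·x̄ₕ = 0.2729·499.9 + 0.7271·503.4 ≈ 502.4448...
→ 502.44.

502.44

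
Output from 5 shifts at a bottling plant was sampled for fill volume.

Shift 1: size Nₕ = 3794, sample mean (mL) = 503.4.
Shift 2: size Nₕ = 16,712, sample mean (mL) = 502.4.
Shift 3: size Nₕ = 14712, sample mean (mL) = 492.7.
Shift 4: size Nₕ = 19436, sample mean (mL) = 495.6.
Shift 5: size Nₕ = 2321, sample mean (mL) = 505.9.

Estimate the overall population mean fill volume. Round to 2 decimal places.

497.78

N = 56975; weights Wₕ = Nₕ/N = (0.0666, 0.2933, 0.2582, 0.3411, 0.0407).
x̄_st = Σ Wₕ·x̄ₕ = 0.0666·503.4 + 0.2933·502.4 + 0.2582·492.7 + 0.3411·495.6 + 0.0407·505.9 ≈ 497.7848...
→ 497.78.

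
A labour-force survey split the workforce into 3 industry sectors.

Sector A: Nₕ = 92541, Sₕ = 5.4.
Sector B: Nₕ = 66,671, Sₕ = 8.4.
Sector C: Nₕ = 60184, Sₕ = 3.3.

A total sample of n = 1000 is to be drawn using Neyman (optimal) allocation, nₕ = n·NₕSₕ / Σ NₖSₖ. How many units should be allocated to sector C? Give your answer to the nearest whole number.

158

Σ NₕSₕ = 92541·5.4 + 66671·8.4 + 60184·3.3 = 1258365.
Share for C: 198607.2/1258365 = 0.15783.
n_C = 1000 × 0.15783 = 157.830... → 158.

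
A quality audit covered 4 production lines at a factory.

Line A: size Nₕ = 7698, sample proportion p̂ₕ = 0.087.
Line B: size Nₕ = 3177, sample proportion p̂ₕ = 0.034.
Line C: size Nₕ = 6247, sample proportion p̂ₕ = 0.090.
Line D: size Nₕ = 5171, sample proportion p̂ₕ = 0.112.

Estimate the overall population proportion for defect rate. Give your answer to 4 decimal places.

Wₕ = Nₕ/N with N = 22293: 0.3453, 0.1425, 0.2802, 0.2320.
p̂_st = 0.3453·0.087 + 0.1425·0.034 + 0.2802·0.090 + 0.2320·0.112 ≈ 0.086086... → 0.0861.

0.0861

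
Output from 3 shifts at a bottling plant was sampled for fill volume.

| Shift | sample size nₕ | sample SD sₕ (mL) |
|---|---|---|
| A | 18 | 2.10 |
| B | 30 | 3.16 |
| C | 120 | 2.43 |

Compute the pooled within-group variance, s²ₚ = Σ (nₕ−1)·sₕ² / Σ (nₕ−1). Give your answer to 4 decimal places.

6.4681

Degrees of freedom: 17 + 29 + 119 = 165.
Σ(nₕ−1)sₕ² = 17·4.41 + 29·9.9856 + 119·5.9049 = 1067.2355.
s²ₚ = 1067.2355 / 165 = 6.468094... → 6.4681.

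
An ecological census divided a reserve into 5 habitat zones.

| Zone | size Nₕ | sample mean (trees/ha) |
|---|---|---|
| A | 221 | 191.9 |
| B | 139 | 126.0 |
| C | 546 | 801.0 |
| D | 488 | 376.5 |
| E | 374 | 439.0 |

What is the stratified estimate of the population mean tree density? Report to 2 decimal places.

N = 221 + 139 + 546 + 488 + 374 = 1768.
The stratified mean weights each stratum mean by its population share Nₕ/N.
Σ Nₕx̄ₕ = 221·191.9 + 139·126.0 + 546·801.0 + 488·376.5 + 374·439.0 = 42409.9 + 17514 + 437346 + 183732 + 164186 = 845187.9.
Divide by N: 845187.9 / 1768 = 478.0475... → 478.05.

478.05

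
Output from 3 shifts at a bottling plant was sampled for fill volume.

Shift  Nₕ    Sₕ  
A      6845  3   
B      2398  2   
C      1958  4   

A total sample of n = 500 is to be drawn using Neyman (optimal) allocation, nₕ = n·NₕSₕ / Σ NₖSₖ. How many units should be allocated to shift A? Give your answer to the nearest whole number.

A: NₕSₕ = 6845·3 = 20535
B: NₕSₕ = 2398·2 = 4796
C: NₕSₕ = 1958·4 = 7832
Σ NₕSₕ = 33163.
n_A = 500·20535/33163 = 309.607... → 310.

310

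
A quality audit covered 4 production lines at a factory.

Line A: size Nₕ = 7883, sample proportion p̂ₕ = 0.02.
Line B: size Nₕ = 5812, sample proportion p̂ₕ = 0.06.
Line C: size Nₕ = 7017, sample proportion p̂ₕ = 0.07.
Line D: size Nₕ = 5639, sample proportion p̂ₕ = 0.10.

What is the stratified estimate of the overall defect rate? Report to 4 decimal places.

0.0593

Wₕ = Nₕ/N with N = 26351: 0.2992, 0.2206, 0.2663, 0.2140.
p̂_st = 0.2992·0.02 + 0.2206·0.06 + 0.2663·0.07 + 0.2140·0.10 ≈ 0.059257... → 0.0593.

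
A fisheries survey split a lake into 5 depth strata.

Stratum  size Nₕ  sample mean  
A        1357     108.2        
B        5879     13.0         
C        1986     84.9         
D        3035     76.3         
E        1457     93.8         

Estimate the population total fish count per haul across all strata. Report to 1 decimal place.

760102.9

A: 1357·108.2 = 146827.4
B: 5879·13.0 = 76427
C: 1986·84.9 = 168611.4
D: 3035·76.3 = 231570.5
E: 1457·93.8 = 136666.6
τ̂ = Σ Nₕx̄ₕ = 760102.9.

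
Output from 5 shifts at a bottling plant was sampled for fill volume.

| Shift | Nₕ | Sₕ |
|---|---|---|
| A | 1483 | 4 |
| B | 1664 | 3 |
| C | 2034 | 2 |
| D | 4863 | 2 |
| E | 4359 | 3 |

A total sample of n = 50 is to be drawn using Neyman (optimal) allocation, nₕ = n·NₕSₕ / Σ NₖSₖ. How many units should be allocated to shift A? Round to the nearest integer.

A: NₕSₕ = 1483·4 = 5932
B: NₕSₕ = 1664·3 = 4992
C: NₕSₕ = 2034·2 = 4068
D: NₕSₕ = 4863·2 = 9726
E: NₕSₕ = 4359·3 = 13077
Σ NₕSₕ = 37795.
n_A = 50·5932/37795 = 7.848... → 8.

8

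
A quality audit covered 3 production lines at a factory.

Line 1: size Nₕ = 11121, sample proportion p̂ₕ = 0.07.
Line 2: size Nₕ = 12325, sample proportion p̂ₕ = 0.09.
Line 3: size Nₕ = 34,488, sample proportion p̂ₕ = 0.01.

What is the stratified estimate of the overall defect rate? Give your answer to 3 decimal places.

Wₕ = Nₕ/N with N = 57934: 0.1920, 0.2127, 0.5953.
p̂_st = 0.1920·0.07 + 0.2127·0.09 + 0.5953·0.01 ≈ 0.03854... → 0.039.

0.039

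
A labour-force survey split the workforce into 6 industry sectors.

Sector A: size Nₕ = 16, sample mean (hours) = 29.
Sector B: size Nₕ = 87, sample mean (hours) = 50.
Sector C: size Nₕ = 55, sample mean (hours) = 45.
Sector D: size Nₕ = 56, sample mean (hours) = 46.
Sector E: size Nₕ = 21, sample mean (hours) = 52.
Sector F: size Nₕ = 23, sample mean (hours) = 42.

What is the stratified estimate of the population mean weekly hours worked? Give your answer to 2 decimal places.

x̄_st = (Σ Nₕx̄ₕ) / (Σ Nₕ) = (16·29 + 87·50 + 55·45 + 56·46 + 21·52 + 23·42) / 258
= 11923 / 258 = 46.2132... → 46.21.

46.21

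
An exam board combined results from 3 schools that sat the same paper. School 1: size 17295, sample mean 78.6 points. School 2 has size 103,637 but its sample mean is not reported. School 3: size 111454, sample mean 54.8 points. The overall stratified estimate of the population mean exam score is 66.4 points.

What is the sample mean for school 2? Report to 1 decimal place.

76.8

Σ Nₕx̄ₕ = N·μ, so 103637·x̄_2 = 232386·66.4 − (17295·78.6 + 111454·54.8).
= 15430430.4 − 7467066.2 = 7963364.2.
x̄_2 = 7963364.2 / 103637 = 76.839... → 76.8.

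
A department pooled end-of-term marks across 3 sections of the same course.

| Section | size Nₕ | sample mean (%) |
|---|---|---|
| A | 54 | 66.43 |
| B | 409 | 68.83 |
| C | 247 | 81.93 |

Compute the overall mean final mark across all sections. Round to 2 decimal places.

N = 710; weights Wₕ = Nₕ/N = (0.0761, 0.5761, 0.3479).
x̄_st = Σ Wₕ·x̄ₕ = 0.0761·66.43 + 0.5761·68.83 + 0.3479·81.93 ≈ 73.2048...
→ 73.20.

73.20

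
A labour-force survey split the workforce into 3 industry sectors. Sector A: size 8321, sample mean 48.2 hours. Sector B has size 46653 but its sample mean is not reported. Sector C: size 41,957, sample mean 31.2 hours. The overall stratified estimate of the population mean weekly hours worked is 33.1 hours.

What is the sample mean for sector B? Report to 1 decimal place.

32.1

N = 8321 + 46653 + 41957 = 96931.
Overall total = μ·N = 33.1·96931 = 3208416.1.
Subtract the known strata: 8321·48.2 + 41957·31.2 = 1710130.6.
Remaining total for sector B: 3208416.1 − 1710130.6 = 1498285.5.
Divide by its size: 1498285.5 / 46653 = 32.116... → 32.1.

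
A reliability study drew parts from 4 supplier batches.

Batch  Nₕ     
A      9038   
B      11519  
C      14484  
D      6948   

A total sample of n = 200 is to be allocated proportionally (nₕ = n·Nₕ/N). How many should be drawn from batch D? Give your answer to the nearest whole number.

33

N = 9038 + 11519 + 14484 + 6948 = 41989.
n_D = 200·6948/41989 = 33.094... → 33.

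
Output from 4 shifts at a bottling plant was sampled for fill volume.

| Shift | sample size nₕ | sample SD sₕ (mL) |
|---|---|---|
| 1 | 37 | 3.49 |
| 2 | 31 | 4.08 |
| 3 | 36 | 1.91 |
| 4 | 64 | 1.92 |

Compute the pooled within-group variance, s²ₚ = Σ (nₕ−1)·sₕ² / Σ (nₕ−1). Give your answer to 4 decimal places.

1: (37−1)·3.49² = 36·12.1801 = 438.4836
2: (31−1)·4.08² = 30·16.6464 = 499.392
3: (36−1)·1.91² = 35·3.6481 = 127.6835
4: (64−1)·1.92² = 63·3.6864 = 232.2432
Numerator = 1297.8023; denominator = Σ(nₕ−1) = 164.
s²ₚ = 1297.8023/164 = 7.913429... → 7.9134.

7.9134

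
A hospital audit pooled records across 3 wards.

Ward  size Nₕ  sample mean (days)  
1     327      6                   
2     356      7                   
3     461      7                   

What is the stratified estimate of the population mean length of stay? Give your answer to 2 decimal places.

6.71

N = 327 + 356 + 461 = 1144.
The stratified mean weights each stratum mean by its population share Nₕ/N.
Σ Nₕx̄ₕ = 327·6 + 356·7 + 461·7 = 1962 + 2492 + 3227 = 7681.
Divide by N: 7681 / 1144 = 6.7142... → 6.71.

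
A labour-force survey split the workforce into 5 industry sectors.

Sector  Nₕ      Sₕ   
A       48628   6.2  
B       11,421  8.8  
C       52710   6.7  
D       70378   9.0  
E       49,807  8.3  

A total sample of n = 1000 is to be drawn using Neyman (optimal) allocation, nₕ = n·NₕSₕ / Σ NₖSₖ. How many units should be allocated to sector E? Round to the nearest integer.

229

Σ NₕSₕ = 48628·6.2 + 11421·8.8 + 52710·6.7 + 70378·9.0 + 49807·8.3 = 1801955.5.
Share for E: 413398.1/1801955.5 = 0.22942.
n_E = 1000 × 0.22942 = 229.416... → 229.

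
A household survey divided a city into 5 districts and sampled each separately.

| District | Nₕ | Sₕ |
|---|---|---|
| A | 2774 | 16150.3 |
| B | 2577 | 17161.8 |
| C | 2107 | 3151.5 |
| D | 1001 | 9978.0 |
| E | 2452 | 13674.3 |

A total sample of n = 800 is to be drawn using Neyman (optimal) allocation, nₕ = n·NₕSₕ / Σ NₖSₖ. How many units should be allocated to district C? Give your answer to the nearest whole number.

A: NₕSₕ = 2774·16150.3 = 44800932.2
B: NₕSₕ = 2577·17161.8 = 44225958.6
C: NₕSₕ = 2107·3151.5 = 6640210.5
D: NₕSₕ = 1001·9978.0 = 9987978
E: NₕSₕ = 2452·13674.3 = 33529383.6
Σ NₕSₕ = 139184462.9.
n_C = 800·6640210.5/139184462.9 = 38.166... → 38.

38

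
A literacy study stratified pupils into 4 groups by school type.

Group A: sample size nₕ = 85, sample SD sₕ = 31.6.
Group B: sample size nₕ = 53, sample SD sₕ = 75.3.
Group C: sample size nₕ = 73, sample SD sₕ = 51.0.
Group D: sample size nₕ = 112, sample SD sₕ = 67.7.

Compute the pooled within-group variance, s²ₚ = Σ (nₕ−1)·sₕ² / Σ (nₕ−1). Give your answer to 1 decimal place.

A: (85−1)·31.6² = 84·998.56 = 83879.04
B: (53−1)·75.3² = 52·5670.09 = 294844.68
C: (73−1)·51.0² = 72·2601 = 187272
D: (112−1)·67.7² = 111·4583.29 = 508745.19
Numerator = 1074740.91; denominator = Σ(nₕ−1) = 319.
s²ₚ = 1074740.91/319 = 3369.094... → 3369.1.

3369.1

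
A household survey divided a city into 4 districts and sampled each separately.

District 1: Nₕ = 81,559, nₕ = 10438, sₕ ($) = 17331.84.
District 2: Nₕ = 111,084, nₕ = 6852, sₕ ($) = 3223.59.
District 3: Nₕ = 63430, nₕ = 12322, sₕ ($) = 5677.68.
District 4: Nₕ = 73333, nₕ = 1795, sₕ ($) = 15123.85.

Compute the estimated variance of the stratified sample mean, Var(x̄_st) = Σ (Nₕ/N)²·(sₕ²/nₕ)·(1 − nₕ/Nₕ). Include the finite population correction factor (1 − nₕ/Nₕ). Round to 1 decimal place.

N = 329406. Term for each stratum: Wₕ²sₕ²/nₕ·(1−nₕ/Nₕ).
Var(x̄_st) = 1538.4337 + 161.8273 + 78.1594 + 6160.7489 = 7939.1693 → 7939.2.

7939.2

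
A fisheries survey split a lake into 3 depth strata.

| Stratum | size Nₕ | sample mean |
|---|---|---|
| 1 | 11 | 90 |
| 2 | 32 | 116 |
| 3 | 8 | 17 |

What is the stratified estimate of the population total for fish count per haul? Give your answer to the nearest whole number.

Estimate total by summing Nₕ·x̄ₕ over strata.
11·90 + 32·116 + 8·17 = 990 + 3712 + 136 = 4838.

4838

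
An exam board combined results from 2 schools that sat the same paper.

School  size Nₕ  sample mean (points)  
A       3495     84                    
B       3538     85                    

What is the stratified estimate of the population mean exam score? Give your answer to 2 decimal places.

84.50

N = 3495 + 3538 = 7033.
The stratified mean weights each stratum mean by its population share Nₕ/N.
Σ Nₕx̄ₕ = 3495·84 + 3538·85 = 293580 + 300730 = 594310.
Divide by N: 594310 / 7033 = 84.5031... → 84.50.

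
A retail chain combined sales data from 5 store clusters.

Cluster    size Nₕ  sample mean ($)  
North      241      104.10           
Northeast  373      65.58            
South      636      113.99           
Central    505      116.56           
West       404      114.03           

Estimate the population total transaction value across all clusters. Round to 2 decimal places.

226978.00

North: 241·104.10 = 25088.1
Northeast: 373·65.58 = 24461.34
South: 636·113.99 = 72497.64
Central: 505·116.56 = 58862.8
West: 404·114.03 = 46068.12
τ̂ = Σ Nₕx̄ₕ = 226978.00.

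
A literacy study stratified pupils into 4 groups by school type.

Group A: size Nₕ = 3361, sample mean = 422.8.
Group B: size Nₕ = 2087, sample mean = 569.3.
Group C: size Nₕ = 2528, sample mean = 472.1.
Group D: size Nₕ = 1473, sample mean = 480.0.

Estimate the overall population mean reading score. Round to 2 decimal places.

N = 9449; weights Wₕ = Nₕ/N = (0.3557, 0.2209, 0.2675, 0.1559).
x̄_st = Σ Wₕ·x̄ₕ = 0.3557·422.8 + 0.2209·569.3 + 0.2675·472.1 + 0.1559·480.0 ≈ 477.2641...
→ 477.26.

477.26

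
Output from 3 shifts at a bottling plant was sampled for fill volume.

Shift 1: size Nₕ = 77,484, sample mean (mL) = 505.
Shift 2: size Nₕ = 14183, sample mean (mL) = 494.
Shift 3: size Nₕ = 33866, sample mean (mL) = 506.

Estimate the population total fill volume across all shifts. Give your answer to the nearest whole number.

1: 77484·505 = 39129420
2: 14183·494 = 7006402
3: 33866·506 = 17136196
τ̂ = Σ Nₕx̄ₕ = 63272018.

63272018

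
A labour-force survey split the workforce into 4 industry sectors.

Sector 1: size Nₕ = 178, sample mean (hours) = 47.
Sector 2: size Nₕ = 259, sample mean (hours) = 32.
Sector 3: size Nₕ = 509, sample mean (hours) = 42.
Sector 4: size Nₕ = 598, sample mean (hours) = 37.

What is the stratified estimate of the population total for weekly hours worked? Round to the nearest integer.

60158

1: 178·47 = 8366
2: 259·32 = 8288
3: 509·42 = 21378
4: 598·37 = 22126
τ̂ = Σ Nₕx̄ₕ = 60158.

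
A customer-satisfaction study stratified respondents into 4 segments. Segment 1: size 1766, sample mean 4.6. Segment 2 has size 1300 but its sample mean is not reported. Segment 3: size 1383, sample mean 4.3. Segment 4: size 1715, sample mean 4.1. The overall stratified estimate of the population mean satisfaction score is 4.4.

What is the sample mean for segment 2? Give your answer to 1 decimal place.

4.6

Σ Nₕx̄ₕ = N·μ, so 1300·x̄_2 = 6164·4.4 − (1766·4.6 + 1383·4.3 + 1715·4.1).
= 27121.6 − 21102 = 6019.6.
x̄_2 = 6019.6 / 1300 = 4.630... → 4.6.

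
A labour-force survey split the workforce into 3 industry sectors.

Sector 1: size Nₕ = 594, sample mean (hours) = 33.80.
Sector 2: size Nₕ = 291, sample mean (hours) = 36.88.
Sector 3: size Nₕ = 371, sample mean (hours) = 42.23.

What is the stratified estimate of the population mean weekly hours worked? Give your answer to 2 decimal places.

x̄_st = (Σ Nₕx̄ₕ) / (Σ Nₕ) = (594·33.80 + 291·36.88 + 371·42.23) / 1256
= 46476.61 / 1256 = 37.0037... → 37.00.

37.00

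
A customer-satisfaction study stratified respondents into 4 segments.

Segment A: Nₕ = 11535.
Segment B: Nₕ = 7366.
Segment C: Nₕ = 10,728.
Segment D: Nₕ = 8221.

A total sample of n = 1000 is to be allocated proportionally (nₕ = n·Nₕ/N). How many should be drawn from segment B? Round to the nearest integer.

Share of segment B = 7366/37850 = 0.19461.
Allocate 1000 × 0.19461 = 194.610... → 195.

195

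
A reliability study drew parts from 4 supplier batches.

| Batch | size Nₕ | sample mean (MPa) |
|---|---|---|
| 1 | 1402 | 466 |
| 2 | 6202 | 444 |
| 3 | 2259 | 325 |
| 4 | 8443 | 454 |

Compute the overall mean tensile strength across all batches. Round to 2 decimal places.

N = 1402 + 6202 + 2259 + 8443 = 18306.
Weight each subgroup mean by Nₕ/N and sum.
Σ Nₕx̄ₕ = 1402·466 + 6202·444 + 2259·325 + 8443·454 = 653332 + 2753688 + 734175 + 3833122 = 7974317.
Divide by N: 7974317 / 18306 = 435.6122... → 435.61.

435.61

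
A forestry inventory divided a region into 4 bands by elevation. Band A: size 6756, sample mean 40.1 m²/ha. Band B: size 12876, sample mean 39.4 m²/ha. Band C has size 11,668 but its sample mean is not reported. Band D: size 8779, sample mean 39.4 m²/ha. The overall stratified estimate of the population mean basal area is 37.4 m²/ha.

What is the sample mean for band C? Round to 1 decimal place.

32.1

Σ Nₕx̄ₕ = N·μ, so 11668·x̄_C = 40079·37.4 − (6756·40.1 + 12876·39.4 + 8779·39.4).
= 1498954.6 − 1124122.6 = 374832.
x̄_C = 374832 / 11668 = 32.125... → 32.1.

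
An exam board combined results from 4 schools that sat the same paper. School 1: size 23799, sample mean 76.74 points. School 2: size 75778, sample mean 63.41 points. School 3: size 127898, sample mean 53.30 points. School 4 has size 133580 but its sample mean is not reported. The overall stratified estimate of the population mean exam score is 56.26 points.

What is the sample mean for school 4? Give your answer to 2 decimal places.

51.39

N = 23799 + 75778 + 127898 + 133580 = 361055.
Overall total = μ·N = 56.26·361055 = 20312954.3.
Subtract the known strata: 23799·76.74 + 75778·63.41 + 127898·53.30 = 13448381.64.
Remaining total for school 4: 20312954.3 − 13448381.64 = 6864572.66.
Divide by its size: 6864572.66 / 133580 = 51.3892... → 51.39.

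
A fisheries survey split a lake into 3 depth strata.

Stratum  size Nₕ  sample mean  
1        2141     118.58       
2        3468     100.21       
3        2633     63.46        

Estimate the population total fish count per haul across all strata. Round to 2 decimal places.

768498.24

Population total = Σ Nₕ·x̄ₕ (each stratum's size times its mean).
2141·118.58 + 3468·100.21 + 2633·63.46 = 253879.78 + 347528.28 + 167090.18 = 768498.24.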